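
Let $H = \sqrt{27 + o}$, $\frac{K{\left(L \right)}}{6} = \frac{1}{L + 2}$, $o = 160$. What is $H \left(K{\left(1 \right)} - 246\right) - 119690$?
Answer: $-119690 - 244 \sqrt{187} \approx -1.2303 \cdot 10^{5}$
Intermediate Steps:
$K{\left(L \right)} = \frac{6}{2 + L}$ ($K{\left(L \right)} = \frac{6}{L + 2} = \frac{6}{2 + L}$)
$H = \sqrt{187}$ ($H = \sqrt{27 + 160} = \sqrt{187} \approx 13.675$)
$H \left(K{\left(1 \right)} - 246\right) - 119690 = \sqrt{187} \left(\frac{6}{2 + 1} - 246\right) - 119690 = \sqrt{187} \left(\frac{6}{3} - 246\right) - 119690 = \sqrt{187} \left(6 \cdot \frac{1}{3} - 246\right) - 119690 = \sqrt{187} \left(2 - 246\right) - 119690 = \sqrt{187} \left(-244\right) - 119690 = - 244 \sqrt{187} - 119690 = -119690 - 244 \sqrt{187}$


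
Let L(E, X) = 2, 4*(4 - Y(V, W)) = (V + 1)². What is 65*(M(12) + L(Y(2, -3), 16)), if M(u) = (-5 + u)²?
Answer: 3315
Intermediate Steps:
Y(V, W) = 4 - (1 + V)²/4 (Y(V, W) = 4 - (V + 1)²/4 = 4 - (1 + V)²/4)
65*(M(12) + L(Y(2, -3), 16)) = 65*((-5 + 12)² + 2) = 65*(7² + 2) = 65*(49 + 2) = 65*51 = 3315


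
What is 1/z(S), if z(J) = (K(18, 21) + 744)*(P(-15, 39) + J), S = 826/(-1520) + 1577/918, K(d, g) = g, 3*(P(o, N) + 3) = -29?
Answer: -456/4008947 ≈ -0.00011375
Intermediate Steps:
P(o, N) = -38/3 (P(o, N) = -3 + (⅓)*(-29) = -3 - 29/3 = -38/3)
S = 409693/348840 (S = 826*(-1/1520) + 1577*(1/918) = -413/760 + 1577/918 = 409693/348840 ≈ 1.1744)
z(J) = -9690 + 765*J (z(J) = (21 + 744)*(-38/3 + J) = 765*(-38/3 + J) = -9690 + 765*J)
1/z(S) = 1/(-9690 + 765*(409693/348840)) = 1/(-9690 + 409693/456) = 1/(-4008947/456) = -456/4008947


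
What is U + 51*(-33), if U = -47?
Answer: -1730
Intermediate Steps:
U + 51*(-33) = -47 + 51*(-33) = -47 - 1683 = -1730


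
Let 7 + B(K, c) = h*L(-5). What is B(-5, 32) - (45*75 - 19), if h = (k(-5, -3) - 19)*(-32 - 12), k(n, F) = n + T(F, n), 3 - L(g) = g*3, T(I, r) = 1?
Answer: 14853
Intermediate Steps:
L(g) = 3 - 3*g (L(g) = 3 - g*3 = 3 - 3*g)
k(n, F) = 1 + n (k(n, F) = n + 1 = 1 + n)
h = 1012 (h = ((1 - 5) - 19)*(-32 - 12) = (-4 - 19)*(-44) = -23*(-44) = 1012)
B(K, c) = 18209 (B(K, c) = -7 + 1012*(3 - 3*(-5)) = -7 + 1012*(3 + 15) = -7 + 1012*18 = -7 + 18216 = 18209)
B(-5, 32) - (45*75 - 19) = 18209 - (45*75 - 19) = 18209 - (3375 - 19) = 18209 - 1*3356 = 18209 - 3356 = 14853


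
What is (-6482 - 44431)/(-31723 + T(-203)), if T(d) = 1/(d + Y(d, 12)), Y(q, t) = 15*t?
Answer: 130111/81070 ≈ 1.6049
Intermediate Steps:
T(d) = 1/(180 + d) (T(d) = 1/(d + 15*12) = 1/(d + 180) = 1/(180 + d))
(-6482 - 44431)/(-31723 + T(-203)) = (-6482 - 44431)/(-31723 + 1/(180 - 203)) = -50913/(-31723 + 1/(-23)) = -50913/(-31723 - 1/23) = -50913/(-729630/23) = -50913*(-23/729630) = 130111/81070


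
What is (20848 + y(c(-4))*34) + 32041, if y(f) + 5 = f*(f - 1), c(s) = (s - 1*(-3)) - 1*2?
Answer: 53127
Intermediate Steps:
c(s) = 1 + s (c(s) = (s + 3) - 2 = (3 + s) - 2 = 1 + s)
y(f) = -5 + f*(-1 + f) (y(f) = -5 + f*(f - 1) = -5 + f*(-1 + f))
(20848 + y(c(-4))*34) + 32041 = (20848 + (-5 + (1 - 4)² - (1 - 4))*34) + 32041 = (20848 + (-5 + (-3)² - 1*(-3))*34) + 32041 = (20848 + (-5 + 9 + 3)*34) + 32041 = (20848 + 7*34) + 32041 = (20848 + 238) + 32041 = 21086 + 32041 = 53127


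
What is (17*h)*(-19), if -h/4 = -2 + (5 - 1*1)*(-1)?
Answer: -7752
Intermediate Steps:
h = 24 (h = -4*(-2 + (5 - 1*1)*(-1)) = -4*(-2 + (5 - 1)*(-1)) = -4*(-2 + 4*(-1)) = -4*(-2 - 4) = -4*(-6) = 24)
(17*h)*(-19) = (17*24)*(-19) = 408*(-19) = -7752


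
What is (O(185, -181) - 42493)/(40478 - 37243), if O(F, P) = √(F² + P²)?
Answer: -42493/3235 + √66986/3235 ≈ -13.055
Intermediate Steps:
(O(185, -181) - 42493)/(40478 - 37243) = (√(185² + (-181)²) - 42493)/(40478 - 37243) = (√(34225 + 32761) - 42493)/3235 = (√66986 - 42493)*(1/3235) = (-42493 + √66986)*(1/3235) = -42493/3235 + √66986/3235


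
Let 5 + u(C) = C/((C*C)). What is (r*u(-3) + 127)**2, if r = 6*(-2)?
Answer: 36481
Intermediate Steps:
u(C) = -5 + 1/C (u(C) = -5 + C/((C*C)) = -5 + C/(C**2) = -5 + C/C**2 = -5 + 1/C)
r = -12
(r*u(-3) + 127)**2 = (-12*(-5 + 1/(-3)) + 127)**2 = (-12*(-5 - 1/3) + 127)**2 = (-12*(-16/3) + 127)**2 = (64 + 127)**2 = 191**2 = 36481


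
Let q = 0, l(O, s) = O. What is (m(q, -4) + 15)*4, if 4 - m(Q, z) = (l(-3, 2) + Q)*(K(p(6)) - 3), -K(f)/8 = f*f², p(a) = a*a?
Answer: -4478936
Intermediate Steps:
p(a) = a²
K(f) = -8*f³ (K(f) = -8*f*f² = -8*f³)
m(Q, z) = -1119749 + 373251*Q (m(Q, z) = 4 - (-3 + Q)*(-8*(6²)³ - 3) = 4 - (-3 + Q)*(-8*36³ - 3) = 4 - (-3 + Q)*(-8*46656 - 3) = 4 - (-3 + Q)*(-373248 - 3) = 4 - (-3 + Q)*(-373251) = 4 - (1119753 - 373251*Q) = 4 + (-1119753 + 373251*Q) = -1119749 + 373251*Q)
(m(q, -4) + 15)*4 = ((-1119749 + 373251*0) + 15)*4 = ((-1119749 + 0) + 15)*4 = (-1119749 + 15)*4 = -1119734*4 = -4478936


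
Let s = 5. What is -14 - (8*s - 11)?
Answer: -43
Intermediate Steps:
-14 - (8*s - 11) = -14 - (8*5 - 11) = -14 - (40 - 11) = -14 - 1*29 = -14 - 29 = -43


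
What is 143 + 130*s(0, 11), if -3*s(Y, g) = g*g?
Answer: -15301/3 ≈ -5100.3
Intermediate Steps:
s(Y, g) = -g²/3 (s(Y, g) = -g*g/3 = -g²/3)
143 + 130*s(0, 11) = 143 + 130*(-⅓*11²) = 143 + 130*(-⅓*121) = 143 + 130*(-121/3) = 143 - 15730/3 = -15301/3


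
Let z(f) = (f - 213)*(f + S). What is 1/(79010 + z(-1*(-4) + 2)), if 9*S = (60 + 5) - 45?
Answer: 1/77308 ≈ 1.2935e-5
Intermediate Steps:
S = 20/9 (S = ((60 + 5) - 45)/9 = (65 - 45)/9 = (⅑)*20 = 20/9 ≈ 2.2222)
z(f) = (-213 + f)*(20/9 + f) (z(f) = (f - 213)*(f + 20/9) = (-213 + f)*(20/9 + f))
1/(79010 + z(-1*(-4) + 2)) = 1/(79010 + (-1420/3 + (-1*(-4) + 2)² - 1897*(-1*(-4) + 2)/9)) = 1/(79010 + (-1420/3 + (4 + 2)² - 1897*(4 + 2)/9)) = 1/(79010 + (-1420/3 + 6² - 1897/9*6)) = 1/(79010 + (-1420/3 + 36 - 3794/3)) = 1/(79010 - 1702) = 1/77308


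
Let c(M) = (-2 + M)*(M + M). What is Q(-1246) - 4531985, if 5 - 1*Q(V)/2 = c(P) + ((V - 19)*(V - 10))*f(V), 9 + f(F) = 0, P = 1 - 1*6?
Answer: 24067005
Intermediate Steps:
P = -5 (P = 1 - 6 = -5)
c(M) = 2*M*(-2 + M) (c(M) = (-2 + M)*(2*M) = 2*M*(-2 + M))
f(F) = -9 (f(F) = -9 + 0 = -9)
Q(V) = -130 + 18*(-19 + V)*(-10 + V) (Q(V) = 10 - 2*(2*(-5)*(-2 - 5) + ((V - 19)*(V - 10))*(-9)) = 10 - 2*(2*(-5)*(-7) + ((-19 + V)*(-10 + V))*(-9)) = 10 - 2*(70 - 9*(-19 + V)*(-10 + V)) = 10 + (-140 + 18*(-19 + V)*(-10 + V)) = -130 + 18*(-19 + V)*(-10 + V))
Q(-1246) - 4531985 = (3290 - 522*(-1246) + 18*(-1246)**2) - 4531985 = (3290 + 650412 + 18*1552516) - 4531985 = (3290 + 650412 + 27945288) - 4531985 = 28598990 - 4531985 = 24067005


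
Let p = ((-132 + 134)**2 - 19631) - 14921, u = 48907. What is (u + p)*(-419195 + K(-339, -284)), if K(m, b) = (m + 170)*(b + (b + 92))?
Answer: -4864125609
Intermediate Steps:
p = -34548 (p = (2**2 - 19631) - 14921 = (4 - 19631) - 14921 = -19627 - 14921 = -34548)
K(m, b) = (92 + 2*b)*(170 + m) (K(m, b) = (170 + m)*(b + (92 + b)) = (170 + m)*(92 + 2*b) = (92 + 2*b)*(170 + m))
(u + p)*(-419195 + K(-339, -284)) = (48907 - 34548)*(-419195 + (15640 + 92*(-339) + 340*(-284) + 2*(-284)*(-339))) = 14359*(-419195 + (15640 - 31188 - 96560 + 192552)) = 14359*(-419195 + 80444) = 14359*(-338751) = -4864125609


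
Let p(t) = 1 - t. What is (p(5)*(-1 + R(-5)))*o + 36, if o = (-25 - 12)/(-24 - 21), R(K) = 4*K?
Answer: 1576/15 ≈ 105.07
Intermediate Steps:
o = 37/45 (o = -37/(-45) = -37*(-1/45) = 37/45 ≈ 0.82222)
(p(5)*(-1 + R(-5)))*o + 36 = ((1 - 1*5)*(-1 + 4*(-5)))*(37/45) + 36 = ((1 - 5)*(-1 - 20))*(37/45) + 36 = -4*(-21)*(37/45) + 36 = 84*(37/45) + 36 = 1036/15 + 36 = 1576/15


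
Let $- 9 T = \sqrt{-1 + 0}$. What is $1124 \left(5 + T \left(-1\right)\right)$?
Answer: $5620 + \frac{1124 i}{9} \approx 5620.0 + 124.89 i$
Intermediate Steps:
$T = - \frac{i}{9}$ ($T = - \frac{\sqrt{-1 + 0}}{9} = - \frac{\sqrt{-1}}{9} = - \frac{i}{9} \approx - 0.11111 i$)
$1124 \left(5 + T \left(-1\right)\right) = 1124 \left(5 + - \frac{i}{9} \left(-1\right)\right) = 1124 \left(5 + \frac{i}{9}\right) = 5620 + \frac{1124 i}{9}$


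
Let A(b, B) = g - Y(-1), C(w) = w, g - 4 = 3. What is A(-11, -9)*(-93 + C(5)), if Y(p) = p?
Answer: -704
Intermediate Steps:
g = 7 (g = 4 + 3 = 7)
A(b, B) = 8 (A(b, B) = 7 - 1*(-1) = 7 + 1 = 8)
A(-11, -9)*(-93 + C(5)) = 8*(-93 + 5) = 8*(-88) = -704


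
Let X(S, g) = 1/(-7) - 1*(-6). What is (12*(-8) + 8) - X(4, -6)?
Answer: -657/7 ≈ -93.857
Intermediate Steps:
X(S, g) = 41/7 (X(S, g) = -⅐ + 6 = 41/7)
(12*(-8) + 8) - X(4, -6) = (12*(-8) + 8) - 1*41/7 = (-96 + 8) - 41/7 = -88 - 41/7 = -657/7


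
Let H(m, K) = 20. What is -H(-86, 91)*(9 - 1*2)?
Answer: -140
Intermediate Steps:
-H(-86, 91)*(9 - 1*2) = -20*(9 - 1*2) = -20*(9 - 2) = -20*7 = -1*140 = -140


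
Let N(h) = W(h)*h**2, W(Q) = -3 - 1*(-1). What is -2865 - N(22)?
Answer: -1897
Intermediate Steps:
W(Q) = -2 (W(Q) = -3 + 1 = -2)
N(h) = -2*h**2
-2865 - N(22) = -2865 - (-2)*22**2 = -2865 - (-2)*484 = -2865 - 1*(-968) = -2865 + 968 = -1897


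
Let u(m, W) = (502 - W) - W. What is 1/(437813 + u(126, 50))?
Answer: 1/438215 ≈ 2.2820e-6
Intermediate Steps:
u(m, W) = 502 - 2*W
1/(437813 + u(126, 50)) = 1/(437813 + (502 - 2*50)) = 1/(437813 + (502 - 100)) = 1/(437813 + 402) = 1/438215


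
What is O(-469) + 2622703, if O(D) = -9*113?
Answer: 2621686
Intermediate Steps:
O(D) = -1017
O(-469) + 2622703 = -1017 + 2622703 = 2621686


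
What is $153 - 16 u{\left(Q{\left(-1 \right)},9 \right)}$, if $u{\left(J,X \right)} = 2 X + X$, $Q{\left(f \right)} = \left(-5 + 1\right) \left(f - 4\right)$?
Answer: $-279$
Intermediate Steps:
$Q{\left(f \right)} = 16 - 4 f$ ($Q{\left(f \right)} = - 4 \left(-4 + f\right) = 16 - 4 f$)
$u{\left(J,X \right)} = 3 X$
$153 - 16 u{\left(Q{\left(-1 \right)},9 \right)} = 153 - 16 \cdot 3 \cdot 9 = 153 - 432 = -279$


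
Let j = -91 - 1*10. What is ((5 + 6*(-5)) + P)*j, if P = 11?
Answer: 1414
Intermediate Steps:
j = -101 (j = -91 - 10 = -101)
((5 + 6*(-5)) + P)*j = ((5 + 6*(-5)) + 11)*(-101) = ((5 - 30) + 11)*(-101) = (-25 + 11)*(-101) = -14*(-101) = 1414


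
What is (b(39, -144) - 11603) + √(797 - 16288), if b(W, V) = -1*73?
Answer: -11676 + I*√15491 ≈ -11676.0 + 124.46*I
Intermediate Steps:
b(W, V) = -73
(b(39, -144) - 11603) + √(797 - 16288) = (-73 - 11603) + √(797 - 16288) = -11676 + √(-15491) = -11676 + I*√15491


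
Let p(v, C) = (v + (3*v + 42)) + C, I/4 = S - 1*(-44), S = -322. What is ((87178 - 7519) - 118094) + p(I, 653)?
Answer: -42188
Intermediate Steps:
I = -1112 (I = 4*(-322 - 1*(-44)) = 4*(-322 + 44) = 4*(-278) = -1112)
p(v, C) = 42 + C + 4*v (p(v, C) = (v + (42 + 3*v)) + C = (42 + 4*v) + C = 42 + C + 4*v)
((87178 - 7519) - 118094) + p(I, 653) = ((87178 - 7519) - 118094) + (42 + 653 + 4*(-1112)) = (79659 - 118094) + (42 + 653 - 4448) = -38435 - 3753 = -42188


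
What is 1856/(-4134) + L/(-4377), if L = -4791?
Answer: 1947047/3015753 ≈ 0.64563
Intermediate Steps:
1856/(-4134) + L/(-4377) = 1856/(-4134) - 4791/(-4377) = 1856*(-1/4134) - 4791*(-1/4377) = -928/2067 + 1597/1459 = 1947047/3015753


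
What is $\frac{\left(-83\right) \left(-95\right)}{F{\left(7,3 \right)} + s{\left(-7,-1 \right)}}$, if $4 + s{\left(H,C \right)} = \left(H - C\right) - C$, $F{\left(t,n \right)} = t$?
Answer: $- \frac{7885}{2} \approx -3942.5$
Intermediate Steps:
$s{\left(H,C \right)} = -4 + H - 2 C$ ($s{\left(H,C \right)} = -4 - \left(- H + 2 C\right) = -4 + H - 2 C$)
$\frac{\left(-83\right) \left(-95\right)}{F{\left(7,3 \right)} + s{\left(-7,-1 \right)}} = \frac{\left(-83\right) \left(-95\right)}{7 - 9} = \frac{7885}{7 - 9} = \frac{7885}{-2} = 7885 \left(- \frac{1}{2}\right) = - \frac{7885}{2}$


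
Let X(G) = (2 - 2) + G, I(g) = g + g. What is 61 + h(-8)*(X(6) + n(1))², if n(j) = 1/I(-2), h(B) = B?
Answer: -407/2 ≈ -203.50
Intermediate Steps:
I(g) = 2*g
X(G) = G (X(G) = 0 + G = G)
n(j) = -¼ (n(j) = 1/(2*(-2)) = 1/(-4) = -¼)
61 + h(-8)*(X(6) + n(1))² = 61 - 8*(6 - ¼)² = 61 - 8*(23/4)² = 61 - 8*529/16 = 61 - 529/2 = -407/2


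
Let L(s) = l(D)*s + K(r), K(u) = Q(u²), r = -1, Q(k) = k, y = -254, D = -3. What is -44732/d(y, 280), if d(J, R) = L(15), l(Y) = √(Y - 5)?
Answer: 44732*I/(-I + 30*√2) ≈ -24.837 + 1053.8*I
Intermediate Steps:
l(Y) = √(-5 + Y)
K(u) = u²
L(s) = 1 + 2*I*s*√2 (L(s) = √(-5 - 3)*s + (-1)² = √(-8)*s + 1 = (2*I*√2)*s + 1 = 2*I*s*√2 + 1 = 1 + 2*I*s*√2)
d(J, R) = 1 + 30*I*√2 (d(J, R) = 1 + 2*I*15*√2 = 1 + 30*I*√2)
-44732/d(y, 280) = -44732/(1 + 30*I*√2)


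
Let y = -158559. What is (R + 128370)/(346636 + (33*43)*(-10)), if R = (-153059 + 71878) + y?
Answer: -55685/166223 ≈ -0.33500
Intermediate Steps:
R = -239740 (R = (-153059 + 71878) - 158559 = -81181 - 158559 = -239740)
(R + 128370)/(346636 + (33*43)*(-10)) = (-239740 + 128370)/(346636 + (33*43)*(-10)) = -111370/(346636 + 1419*(-10)) = -111370/(346636 - 14190) = -111370/332446 = -111370*1/332446 = -55685/166223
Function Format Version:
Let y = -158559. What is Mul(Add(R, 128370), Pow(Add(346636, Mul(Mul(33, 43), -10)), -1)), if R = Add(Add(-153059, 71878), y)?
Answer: Rational(-55685, 166223) ≈ -0.33500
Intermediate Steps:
R = -239740 (R = Add(Add(-153059, 71878), -158559) = Add(-81181, -158559) = -239740)
Mul(Add(R, 128370), Pow(Add(346636, Mul(Mul(33, 43), -10)), -1)) = Mul(Add(-239740, 128370), Pow(Add(346636, Mul(Mul(33, 43), -10)), -1)) = Mul(-111370, Pow(Add(346636, Mul(1419, -10)), -1)) = Mul(-111370, Pow(Add(346636, -14190), -1)) = Mul(-111370, Pow(332446, -1)) = Mul(-111370, Rational(1, 332446)) = Rational(-55685, 166223)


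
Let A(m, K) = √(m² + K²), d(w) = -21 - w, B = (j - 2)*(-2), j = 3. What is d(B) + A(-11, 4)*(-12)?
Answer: -19 - 12*√137 ≈ -159.46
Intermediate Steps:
B = -2 (B = (3 - 2)*(-2) = 1*(-2) = -2)
A(m, K) = √(K² + m²)
d(B) + A(-11, 4)*(-12) = (-21 - 1*(-2)) + √(4² + (-11)²)*(-12) = (-21 + 2) + √(16 + 121)*(-12) = -19 + √137*(-12) = -19 - 12*√137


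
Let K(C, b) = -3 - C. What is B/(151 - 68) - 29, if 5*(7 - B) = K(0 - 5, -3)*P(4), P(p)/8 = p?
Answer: -12064/415 ≈ -29.070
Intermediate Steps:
P(p) = 8*p
B = -29/5 (B = 7 - (-3 - (0 - 5))*8*4/5 = 7 - (-3 - 1*(-5))*32/5 = 7 - (-3 + 5)*32/5 = 7 - 2*32/5 = 7 - ⅕*64 = 7 - 64/5 = -29/5 ≈ -5.8000)
B/(151 - 68) - 29 = -29/5/(151 - 68) - 29 = -29/5/83 - 29 = (1/83)*(-29/5) - 29 = -29/415 - 29 = -12064/415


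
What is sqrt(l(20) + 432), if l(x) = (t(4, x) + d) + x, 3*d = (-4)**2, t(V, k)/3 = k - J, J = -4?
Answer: 2*sqrt(1191)/3 ≈ 23.007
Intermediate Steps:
t(V, k) = 12 + 3*k (t(V, k) = 3*(k - 1*(-4)) = 3*(k + 4) = 3*(4 + k) = 12 + 3*k)
d = 16/3 (d = (1/3)*(-4)**2 = (1/3)*16 = 16/3 ≈ 5.3333)
l(x) = 52/3 + 4*x (l(x) = ((12 + 3*x) + 16/3) + x = (52/3 + 3*x) + x = 52/3 + 4*x)
sqrt(l(20) + 432) = sqrt((52/3 + 4*20) + 432) = sqrt((52/3 + 80) + 432) = sqrt(292/3 + 432) = sqrt(1588/3) = 2*sqrt(1191)/3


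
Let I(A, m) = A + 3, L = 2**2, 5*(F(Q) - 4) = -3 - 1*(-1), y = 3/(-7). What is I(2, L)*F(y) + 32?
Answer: 50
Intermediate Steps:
y = -3/7 (y = 3*(-1/7) = -3/7 ≈ -0.42857)
F(Q) = 18/5 (F(Q) = 4 + (-3 - 1*(-1))/5 = 4 + (-3 + 1)/5 = 4 + (1/5)*(-2) = 4 - 2/5 = 18/5)
L = 4
I(A, m) = 3 + A
I(2, L)*F(y) + 32 = (3 + 2)*(18/5) + 32 = 5*(18/5) + 32 = 18 + 32 = 50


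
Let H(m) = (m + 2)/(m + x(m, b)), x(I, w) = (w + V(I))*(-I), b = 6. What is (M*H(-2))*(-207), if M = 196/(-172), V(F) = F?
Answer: 0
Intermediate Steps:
x(I, w) = -I*(I + w) (x(I, w) = (w + I)*(-I) = (I + w)*(-I) = -I*(I + w))
M = -49/43 (M = 196*(-1/172) = -49/43 ≈ -1.1395)
H(m) = (2 + m)/(m - m*(6 + m)) (H(m) = (m + 2)/(m - m*(m + 6)) = (2 + m)/(m - m*(6 + m)))
(M*H(-2))*(-207) = -49*(-2 - 1*(-2))/(43*(-2)*(5 - 2))*(-207) = -(-49)*(-2 + 2)/(86*3)*(-207) = -(-49)*0/(86*3)*(-207) = -49/43*0*(-207) = 0*(-207) = 0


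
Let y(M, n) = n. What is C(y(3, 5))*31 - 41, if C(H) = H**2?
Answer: 734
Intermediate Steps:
C(y(3, 5))*31 - 41 = 5**2*31 - 41 = 25*31 - 41 = 775 - 41 = 734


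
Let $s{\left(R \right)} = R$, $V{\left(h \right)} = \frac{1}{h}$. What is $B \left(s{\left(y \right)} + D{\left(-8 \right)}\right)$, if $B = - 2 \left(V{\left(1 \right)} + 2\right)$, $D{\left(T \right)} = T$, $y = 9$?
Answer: $-6$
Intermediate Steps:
$B = -6$ ($B = - 2 \left(1^{-1} + 2\right) = - 2 \left(1 + 2\right) = \left(-2\right) 3 = -6$)
$B \left(s{\left(y \right)} + D{\left(-8 \right)}\right) = - 6 \left(9 - 8\right) = \left(-6\right) 1 = -6$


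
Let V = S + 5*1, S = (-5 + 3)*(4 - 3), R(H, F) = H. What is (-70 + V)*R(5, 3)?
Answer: -335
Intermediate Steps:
S = -2 (S = -2*1 = -2)
V = 3 (V = -2 + 5*1 = -2 + 5 = 3)
(-70 + V)*R(5, 3) = (-70 + 3)*5 = -67*5 = -335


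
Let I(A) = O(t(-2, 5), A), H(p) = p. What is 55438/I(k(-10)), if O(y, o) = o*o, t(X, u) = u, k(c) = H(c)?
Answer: 27719/50 ≈ 554.38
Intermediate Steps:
k(c) = c
O(y, o) = o²
I(A) = A²
55438/I(k(-10)) = 55438/((-10)²) = 55438/100 = 55438*(1/100) = 27719/50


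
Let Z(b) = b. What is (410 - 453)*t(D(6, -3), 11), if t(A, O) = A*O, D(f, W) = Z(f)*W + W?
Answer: 9933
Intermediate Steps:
D(f, W) = W + W*f (D(f, W) = f*W + W = W*f + W = W + W*f)
(410 - 453)*t(D(6, -3), 11) = (410 - 453)*(-3*(1 + 6)*11) = -43*(-3*7)*11 = -(-903)*11 = -43*(-231) = 9933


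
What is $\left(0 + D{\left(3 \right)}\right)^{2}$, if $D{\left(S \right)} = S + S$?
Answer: $36$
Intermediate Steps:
$D{\left(S \right)} = 2 S$
$\left(0 + D{\left(3 \right)}\right)^{2} = \left(0 + 2 \cdot 3\right)^{2} = \left(0 + 6\right)^{2} = 6^{2} = 36$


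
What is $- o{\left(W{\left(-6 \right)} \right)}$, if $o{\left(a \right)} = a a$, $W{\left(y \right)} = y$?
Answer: $-36$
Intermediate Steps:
$o{\left(a \right)} = a^{2}$
$- o{\left(W{\left(-6 \right)} \right)} = - \left(-6\right)^{2} = \left(-1\right) 36 = -36$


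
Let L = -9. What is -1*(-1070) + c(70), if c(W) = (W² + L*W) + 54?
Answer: 5394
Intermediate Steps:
c(W) = 54 + W² - 9*W (c(W) = (W² - 9*W) + 54 = 54 + W² - 9*W)
-1*(-1070) + c(70) = -1*(-1070) + (54 + 70² - 9*70) = 1070 + (54 + 4900 - 630) = 1070 + 4324 = 5394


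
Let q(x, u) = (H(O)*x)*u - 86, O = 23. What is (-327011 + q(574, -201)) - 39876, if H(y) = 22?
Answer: -2905201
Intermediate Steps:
q(x, u) = -86 + 22*u*x (q(x, u) = (22*x)*u - 86 = 22*u*x - 86 = -86 + 22*u*x)
(-327011 + q(574, -201)) - 39876 = (-327011 + (-86 + 22*(-201)*574)) - 39876 = (-327011 + (-86 - 2538228)) - 39876 = (-327011 - 2538314) - 39876 = -2865325 - 39876 = -2905201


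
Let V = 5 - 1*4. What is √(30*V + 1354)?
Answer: 2*√346 ≈ 37.202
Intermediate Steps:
V = 1 (V = 5 - 4 = 1)
√(30*V + 1354) = √(30*1 + 1354) = √(30 + 1354) = √1384 = 2*√346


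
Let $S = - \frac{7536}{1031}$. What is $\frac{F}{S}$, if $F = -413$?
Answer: $\frac{425803}{7536} \approx 56.503$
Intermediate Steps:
$S = - \frac{7536}{1031}$ ($S = \left(-7536\right) \frac{1}{1031} = - \frac{7536}{1031} \approx -7.3094$)
$\frac{F}{S} = - \frac{413}{- \frac{7536}{1031}} = \left(-413\right) \left(- \frac{1031}{7536}\right) = \frac{425803}{7536}$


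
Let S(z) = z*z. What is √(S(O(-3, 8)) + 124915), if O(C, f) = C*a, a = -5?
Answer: 2*√31285 ≈ 353.75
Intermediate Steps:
O(C, f) = -5*C (O(C, f) = C*(-5) = -5*C)
S(z) = z²
√(S(O(-3, 8)) + 124915) = √((-5*(-3))² + 124915) = √(15² + 124915) = √(225 + 124915) = √125140 = 2*√31285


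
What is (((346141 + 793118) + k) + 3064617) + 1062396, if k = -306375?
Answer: 4959897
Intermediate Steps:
(((346141 + 793118) + k) + 3064617) + 1062396 = (((346141 + 793118) - 306375) + 3064617) + 1062396 = ((1139259 - 306375) + 3064617) + 1062396 = (832884 + 3064617) + 1062396 = 3897501 + 1062396 = 4959897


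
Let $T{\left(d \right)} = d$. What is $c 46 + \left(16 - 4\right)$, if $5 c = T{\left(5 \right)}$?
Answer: $58$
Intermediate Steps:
$c = 1$ ($c = \frac{1}{5} \cdot 5 = 1$)
$c 46 + \left(16 - 4\right) = 1 \cdot 46 + \left(16 - 4\right) = 46 + 12 = 58$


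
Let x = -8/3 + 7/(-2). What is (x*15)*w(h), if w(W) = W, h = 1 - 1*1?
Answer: 0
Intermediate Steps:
h = 0 (h = 1 - 1 = 0)
x = -37/6 (x = -8*1/3 + 7*(-1/2) = -8/3 - 7/2 = -37/6 ≈ -6.1667)
(x*15)*w(h) = -37/6*15*0 = -185/2*0 = 0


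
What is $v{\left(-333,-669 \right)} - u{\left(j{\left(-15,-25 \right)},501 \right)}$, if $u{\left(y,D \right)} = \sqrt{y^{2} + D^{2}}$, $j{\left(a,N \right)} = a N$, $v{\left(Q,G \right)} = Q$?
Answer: $-333 - 3 \sqrt{43514} \approx -958.8$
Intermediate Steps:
$j{\left(a,N \right)} = N a$
$u{\left(y,D \right)} = \sqrt{D^{2} + y^{2}}$
$v{\left(-333,-669 \right)} - u{\left(j{\left(-15,-25 \right)},501 \right)} = -333 - \sqrt{501^{2} + \left(\left(-25\right) \left(-15\right)\right)^{2}} = -333 - \sqrt{251001 + 375^{2}} = -333 - \sqrt{251001 + 140625} = -333 - \sqrt{391626} = -333 - 3 \sqrt{43514}$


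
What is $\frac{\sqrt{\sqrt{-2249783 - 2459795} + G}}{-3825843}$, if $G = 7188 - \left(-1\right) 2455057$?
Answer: $- \frac{\sqrt{2462245 + i \sqrt{4709578}}}{3825843} \approx -0.00041015 - 1.8075 \cdot 10^{-7} i$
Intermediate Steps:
$G = 2462245$ ($G = 7188 - -2455057 = 7188 + 2455057 = 2462245$)
$\frac{\sqrt{\sqrt{-2249783 - 2459795} + G}}{-3825843} = \frac{\sqrt{\sqrt{-2249783 - 2459795} + 2462245}}{-3825843} = \sqrt{\sqrt{-4709578} + 2462245} \left(- \frac{1}{3825843}\right) = \sqrt{i \sqrt{4709578} + 2462245} \left(- \frac{1}{3825843}\right) = \sqrt{2462245 + i \sqrt{4709578}} \left(- \frac{1}{3825843}\right) = - \frac{\sqrt{2462245 + i \sqrt{4709578}}}{3825843}$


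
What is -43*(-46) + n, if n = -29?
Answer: 1949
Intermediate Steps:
-43*(-46) + n = -43*(-46) - 29 = 1978 - 29 = 1949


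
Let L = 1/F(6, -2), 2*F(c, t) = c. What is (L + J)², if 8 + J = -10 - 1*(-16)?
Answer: 25/9 ≈ 2.7778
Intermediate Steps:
F(c, t) = c/2
L = ⅓ (L = 1/((½)*6) = 1/3 = ⅓ ≈ 0.33333)
J = -2 (J = -8 + (-10 - 1*(-16)) = -8 + (-10 + 16) = -8 + 6 = -2)
(L + J)² = (⅓ - 2)² = (-5/3)² = 25/9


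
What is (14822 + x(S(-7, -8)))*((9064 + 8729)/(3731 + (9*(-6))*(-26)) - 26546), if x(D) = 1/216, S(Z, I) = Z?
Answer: -436358601959101/1109160 ≈ -3.9341e+8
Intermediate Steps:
x(D) = 1/216
(14822 + x(S(-7, -8)))*((9064 + 8729)/(3731 + (9*(-6))*(-26)) - 26546) = (14822 + 1/216)*((9064 + 8729)/(3731 + (9*(-6))*(-26)) - 26546) = 3201553*(17793/(3731 - 54*(-26)) - 26546)/216 = 3201553*(17793/(3731 + 1404) - 26546)/216 = 3201553*(17793/5135 - 26546)/216 = (3201553/216)*(-136295917/5135) = -436358601959101/1109160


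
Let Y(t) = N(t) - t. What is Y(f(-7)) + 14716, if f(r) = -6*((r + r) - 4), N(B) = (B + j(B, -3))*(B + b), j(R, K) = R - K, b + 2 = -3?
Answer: 37165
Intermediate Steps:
b = -5 (b = -2 - 3 = -5)
N(B) = (-5 + B)*(3 + 2*B) (N(B) = (B + (B - 1*(-3)))*(B - 5) = (B + (B + 3))*(-5 + B) = (B + (3 + B))*(-5 + B) = (3 + 2*B)*(-5 + B) = (-5 + B)*(3 + 2*B))
f(r) = 24 - 12*r (f(r) = -6*(2*r - 4) = -6*(-4 + 2*r) = 24 - 12*r)
Y(t) = -15 - 8*t + 2*t² (Y(t) = (-15 - 7*t + 2*t²) - t = -15 - 8*t + 2*t²)
Y(f(-7)) + 14716 = (-15 - 8*(24 - 12*(-7)) + 2*(24 - 12*(-7))²) + 14716 = (-15 - 8*(24 + 84) + 2*(24 + 84)²) + 14716 = (-15 - 8*108 + 2*108²) + 14716 = (-15 - 864 + 2*11664) + 14716 = (-15 - 864 + 23328) + 14716 = 22449 + 14716 = 37165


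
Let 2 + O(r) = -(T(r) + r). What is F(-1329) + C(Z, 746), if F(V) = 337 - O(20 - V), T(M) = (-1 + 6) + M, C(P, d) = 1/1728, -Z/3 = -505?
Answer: 5256577/1728 ≈ 3042.0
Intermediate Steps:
Z = 1515 (Z = -3*(-505) = 1515)
C(P, d) = 1/1728
T(M) = 5 + M
O(r) = -7 - 2*r (O(r) = -2 - ((5 + r) + r) = -2 - (5 + 2*r) = -2 + (-5 - 2*r) = -7 - 2*r)
F(V) = 384 - 2*V (F(V) = 337 - (-7 - 2*(20 - V)) = 337 - (-7 + (-40 + 2*V)) = 337 - (-47 + 2*V) = 337 + (47 - 2*V) = 384 - 2*V)
F(-1329) + C(Z, 746) = (384 - 2*(-1329)) + 1/1728 = (384 + 2658) + 1/1728 = 3042 + 1/1728 = 5256577/1728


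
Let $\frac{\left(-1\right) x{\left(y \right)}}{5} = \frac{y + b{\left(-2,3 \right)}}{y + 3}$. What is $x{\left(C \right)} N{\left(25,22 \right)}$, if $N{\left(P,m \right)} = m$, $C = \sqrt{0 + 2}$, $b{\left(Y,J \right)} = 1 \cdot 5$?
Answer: $- \frac{1430}{7} + \frac{220 \sqrt{2}}{7} \approx -159.84$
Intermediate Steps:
$b{\left(Y,J \right)} = 5$
$C = \sqrt{2} \approx 1.4142$
$x{\left(y \right)} = - \frac{5 \left(5 + y\right)}{3 + y}$ ($x{\left(y \right)} = - 5 \frac{y + 5}{y + 3} = - 5 \frac{5 + y}{3 + y} = - \frac{5 \left(5 + y\right)}{3 + y}$)
$x{\left(C \right)} N{\left(25,22 \right)} = \frac{5 \left(-5 - \sqrt{2}\right)}{3 + \sqrt{2}} \cdot 22 = \frac{110 \left(-5 - \sqrt{2}\right)}{3 + \sqrt{2}}$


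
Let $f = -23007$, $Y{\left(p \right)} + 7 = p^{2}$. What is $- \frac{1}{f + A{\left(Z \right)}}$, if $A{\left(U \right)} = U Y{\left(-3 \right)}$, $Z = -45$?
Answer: $\frac{1}{23097} \approx 4.3296 \cdot 10^{-5}$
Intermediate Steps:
$Y{\left(p \right)} = -7 + p^{2}$
$A{\left(U \right)} = 2 U$ ($A{\left(U \right)} = U \left(-7 + \left(-3\right)^{2}\right) = U \left(-7 + 9\right) = U 2 = 2 U$)
$- \frac{1}{f + A{\left(Z \right)}} = - \frac{1}{-23007 + 2 \left(-45\right)} = - \frac{1}{-23007 - 90} = - \frac{1}{-23097} = \left(-1\right) \left(- \frac{1}{23097}\right) = \frac{1}{23097}$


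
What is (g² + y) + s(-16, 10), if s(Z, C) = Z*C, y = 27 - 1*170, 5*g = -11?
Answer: -7454/25 ≈ -298.16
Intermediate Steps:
g = -11/5 (g = (⅕)*(-11) = -11/5 ≈ -2.2000)
y = -143 (y = 27 - 170 = -143)
s(Z, C) = C*Z
(g² + y) + s(-16, 10) = ((-11/5)² - 143) + 10*(-16) = (121/25 - 143) - 160 = -3454/25 - 160 = -7454/25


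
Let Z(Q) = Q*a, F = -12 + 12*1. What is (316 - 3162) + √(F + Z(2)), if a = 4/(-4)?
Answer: -2846 + I*√2 ≈ -2846.0 + 1.4142*I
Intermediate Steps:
a = -1 (a = 4*(-¼) = -1)
F = 0 (F = -12 + 12 = 0)
Z(Q) = -Q (Z(Q) = Q*(-1) = -Q)
(316 - 3162) + √(F + Z(2)) = (316 - 3162) + √(0 - 1*2) = -2846 + √(0 - 2) = -2846 + √(-2) = -2846 + I*√2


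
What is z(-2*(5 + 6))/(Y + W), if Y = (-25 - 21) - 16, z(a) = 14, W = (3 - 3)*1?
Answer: -7/31 ≈ -0.22581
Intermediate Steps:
W = 0 (W = 0*1 = 0)
Y = -62 (Y = -46 - 16 = -62)
z(-2*(5 + 6))/(Y + W) = 14/(-62 + 0) = 14/(-62) = 14*(-1/62) = -7/31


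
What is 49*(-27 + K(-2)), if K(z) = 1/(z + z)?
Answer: -5341/4 ≈ -1335.3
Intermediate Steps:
K(z) = 1/(2*z)
49*(-27 + K(-2)) = 49*(-27 + (½)/(-2)) = 49*(-27 + (½)*(-½)) = 49*(-27 - ¼) = 49*(-109/4) = -5341/4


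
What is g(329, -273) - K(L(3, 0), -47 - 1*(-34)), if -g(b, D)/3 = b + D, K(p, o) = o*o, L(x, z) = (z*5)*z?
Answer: -337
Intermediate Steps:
L(x, z) = 5*z² (L(x, z) = (5*z)*z = 5*z²)
K(p, o) = o²
g(b, D) = -3*D - 3*b (g(b, D) = -3*(b + D) = -3*(D + b) = -3*D - 3*b)
g(329, -273) - K(L(3, 0), -47 - 1*(-34)) = (-3*(-273) - 3*329) - (-47 - 1*(-34))² = (819 - 987) - (-47 + 34)² = -168 - 1*(-13)² = -168 - 1*169 = -168 - 169 = -337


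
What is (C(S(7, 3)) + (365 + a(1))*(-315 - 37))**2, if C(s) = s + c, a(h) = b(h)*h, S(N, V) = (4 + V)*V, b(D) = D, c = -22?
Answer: 16597941889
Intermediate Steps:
S(N, V) = V*(4 + V)
a(h) = h**2 (a(h) = h*h = h**2)
C(s) = -22 + s (C(s) = s - 22 = -22 + s)
(C(S(7, 3)) + (365 + a(1))*(-315 - 37))**2 = ((-22 + 3*(4 + 3)) + (365 + 1**2)*(-315 - 37))**2 = ((-22 + 3*7) + (365 + 1)*(-352))**2 = ((-22 + 21) + 366*(-352))**2 = (-1 - 128832)**2 = (-128833)**2 = 16597941889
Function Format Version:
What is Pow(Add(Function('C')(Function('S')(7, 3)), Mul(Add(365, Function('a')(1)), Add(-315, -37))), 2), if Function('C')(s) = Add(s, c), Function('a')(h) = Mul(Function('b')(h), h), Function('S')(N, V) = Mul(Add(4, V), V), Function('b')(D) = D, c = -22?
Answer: 16597941889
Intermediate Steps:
Function('S')(N, V) = Mul(V, Add(4, V))
Function('a')(h) = Pow(h, 2) (Function('a')(h) = Mul(h, h) = Pow(h, 2))
Function('C')(s) = Add(-22, s) (Function('C')(s) = Add(s, -22) = Add(-22, s))
Pow(Add(Function('C')(Function('S')(7, 3)), Mul(Add(365, Function('a')(1)), Add(-315, -37))), 2) = Pow(Add(Add(-22, Mul(3, Add(4, 3))), Mul(Add(365, Pow(1, 2)), Add(-315, -37))), 2) = Pow(Add(Add(-22, Mul(3, 7)), Mul(Add(365, 1), -352)), 2) = Pow(Add(Add(-22, 21), Mul(366, -352)), 2) = Pow(Add(-1, -128832), 2) = Pow(-128833, 2) = 16597941889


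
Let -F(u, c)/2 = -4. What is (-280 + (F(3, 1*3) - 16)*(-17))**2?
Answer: 20736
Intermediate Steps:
F(u, c) = 8 (F(u, c) = -2*(-4) = 8)
(-280 + (F(3, 1*3) - 16)*(-17))**2 = (-280 + (8 - 16)*(-17))**2 = (-280 - 8*(-17))**2 = (-280 + 136)**2 = (-144)**2 = 20736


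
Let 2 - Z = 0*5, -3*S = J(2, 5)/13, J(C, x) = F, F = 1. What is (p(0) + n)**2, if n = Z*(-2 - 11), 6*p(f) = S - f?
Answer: 37027225/54756 ≈ 676.22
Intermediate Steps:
J(C, x) = 1
S = -1/39 (S = -1/(3*13) = -1/3*1/13 = -1/39 ≈ -0.025641)
Z = 2 (Z = 2 - 0*5 = 2 - 1*0 = 2 + 0 = 2)
p(f) = -1/234 - f/6 (p(f) = (-1/39 - f)/6 = -1/234 - f/6)
n = -26 (n = 2*(-2 - 11) = 2*(-13) = -26)
(p(0) + n)**2 = ((-1/234 - 1/6*0) - 26)**2 = ((-1/234 + 0) - 26)**2 = (-1/234 - 26)**2 = (-6085/234)**2 = 37027225/54756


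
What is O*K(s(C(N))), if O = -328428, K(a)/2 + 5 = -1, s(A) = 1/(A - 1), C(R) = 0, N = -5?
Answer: 3941136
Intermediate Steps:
s(A) = 1/(-1 + A)
K(a) = -12 (K(a) = -10 + 2*(-1) = -10 - 2 = -12)
O*K(s(C(N))) = -328428*(-12) = 3941136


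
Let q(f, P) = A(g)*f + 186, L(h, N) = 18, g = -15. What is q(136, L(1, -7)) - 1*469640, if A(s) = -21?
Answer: -472310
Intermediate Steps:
q(f, P) = 186 - 21*f (q(f, P) = -21*f + 186 = 186 - 21*f)
q(136, L(1, -7)) - 1*469640 = (186 - 21*136) - 1*469640 = (186 - 2856) - 469640 = -2670 - 469640 = -472310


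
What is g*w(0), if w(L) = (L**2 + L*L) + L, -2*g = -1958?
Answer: 0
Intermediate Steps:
g = 979 (g = -1/2*(-1958) = 979)
w(L) = L + 2*L**2 (w(L) = (L**2 + L**2) + L = 2*L**2 + L = L + 2*L**2)
g*w(0) = 979*(0*(1 + 2*0)) = 979*(0*(1 + 0)) = 979*(0*1) = 979*0 = 0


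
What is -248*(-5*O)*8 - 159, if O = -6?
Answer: -59679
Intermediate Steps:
-248*(-5*O)*8 - 159 = -248*(-5*(-6))*8 - 159 = -7440*8 - 159 = -248*240 - 159 = -59520 - 159 = -59679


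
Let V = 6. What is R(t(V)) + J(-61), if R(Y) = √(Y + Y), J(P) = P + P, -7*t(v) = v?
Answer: -122 + 2*I*√21/7 ≈ -122.0 + 1.3093*I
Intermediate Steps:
t(v) = -v/7
J(P) = 2*P
R(Y) = √2*√Y (R(Y) = √(2*Y) = √2*√Y)
R(t(V)) + J(-61) = √2*√(-⅐*6) + 2*(-61) = √2*√(-6/7) - 122 = √2*(I*√42/7) - 122 = 2*I*√21/7 - 122 = -122 + 2*I*√21/7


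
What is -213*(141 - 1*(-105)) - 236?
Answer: -52634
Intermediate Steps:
-213*(141 - 1*(-105)) - 236 = -213*(141 + 105) - 236 = -213*246 - 236 = -52398 - 236 = -52634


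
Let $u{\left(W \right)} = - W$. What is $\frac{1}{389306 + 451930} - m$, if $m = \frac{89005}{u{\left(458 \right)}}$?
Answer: $\frac{37437105319}{192643044} \approx 194.33$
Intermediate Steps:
$m = - \frac{89005}{458}$ ($m = \frac{89005}{\left(-1\right) 458} = \frac{89005}{-458} = 89005 \left(- \frac{1}{458}\right) = - \frac{89005}{458} \approx -194.33$)
$\frac{1}{389306 + 451930} - m = \frac{1}{389306 + 451930} - - \frac{89005}{458} = \frac{1}{841236} + \frac{89005}{458} = \frac{37437105319}{192643044}$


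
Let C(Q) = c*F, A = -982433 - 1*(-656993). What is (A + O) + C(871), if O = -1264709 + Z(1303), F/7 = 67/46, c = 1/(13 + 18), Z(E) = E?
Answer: -2265693927/1426 ≈ -1.5888e+6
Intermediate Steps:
c = 1/31 ≈ 0.032258
F = 469/46 (F = 7*(67/46) = 469/46 ≈ 10.196)
O = -1263406 (O = -1264709 + 1303 = -1263406)
A = -325440 (A = -982433 + 656993 = -325440)
C(Q) = 469/1426 (C(Q) = (1/31)*(469/46) = 469/1426)
(A + O) + C(871) = (-325440 - 1263406) + 469/1426 = -1588846 + 469/1426 = -2265693927/1426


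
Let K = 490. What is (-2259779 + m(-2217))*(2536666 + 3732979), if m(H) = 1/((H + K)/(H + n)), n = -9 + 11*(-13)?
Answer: -24468142058512780/1727 ≈ -1.4168e+13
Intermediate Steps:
n = -152 (n = -9 - 143 = -152)
m(H) = (-152 + H)/(490 + H) (m(H) = 1/((H + 490)/(H - 152)) = 1/((490 + H)/(-152 + H)) = (-152 + H)/(490 + H))
(-2259779 + m(-2217))*(2536666 + 3732979) = (-2259779 + (-152 - 2217)/(490 - 2217))*(2536666 + 3732979) = (-2259779 - 2369/(-1727))*6269645 = (-2259779 - 1/1727*(-2369))*6269645 = (-2259779 + 2369/1727)*6269645 = -3902635964/1727*6269645 = -24468142058512780/1727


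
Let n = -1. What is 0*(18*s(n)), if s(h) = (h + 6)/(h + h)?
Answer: 0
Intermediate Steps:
s(h) = (6 + h)/(2*h) (s(h) = (6 + h)/((2*h)) = (6 + h)*(1/(2*h)) = (6 + h)/(2*h))
0*(18*s(n)) = 0*(18*((½)*(6 - 1)/(-1))) = 0*(18*((½)*(-1)*5)) = 0*(18*(-5/2)) = 0*(-45) = 0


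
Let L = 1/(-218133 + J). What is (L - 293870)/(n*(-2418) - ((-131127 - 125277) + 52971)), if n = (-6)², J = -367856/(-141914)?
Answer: -4548484405537067/1801392988498905 ≈ -2.5250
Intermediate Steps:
J = 183928/70957 (J = -367856*(-1/141914) = 183928/70957 ≈ 2.5921)
L = -70957/15477879353 (L = 1/(-218133 + 183928/70957) = 1/(-15477879353/70957) = -70957/15477879353 ≈ -4.5844e-6)
n = 36
(L - 293870)/(n*(-2418) - ((-131127 - 125277) + 52971)) = (-70957/15477879353 - 293870)/(36*(-2418) - ((-131127 - 125277) + 52971)) = -4548484405537067/(15477879353*(-87048 - (-256404 + 52971))) = -4548484405537067/(15477879353*(-87048 - 1*(-203433))) = -4548484405537067/(15477879353*(-87048 + 203433)) = -4548484405537067/15477879353/116385 = -4548484405537067/15477879353*1/116385 = -4548484405537067/1801392988498905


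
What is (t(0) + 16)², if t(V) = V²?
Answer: 256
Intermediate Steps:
(t(0) + 16)² = (0² + 16)² = (0 + 16)² = 16² = 256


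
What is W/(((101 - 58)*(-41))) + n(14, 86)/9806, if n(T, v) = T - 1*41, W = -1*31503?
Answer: 308870817/17287978 ≈ 17.866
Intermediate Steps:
W = -31503
n(T, v) = -41 + T (n(T, v) = T - 41 = -41 + T)
W/(((101 - 58)*(-41))) + n(14, 86)/9806 = -31503*(-1/(41*(101 - 58))) + (-41 + 14)/9806 = -31503/(43*(-41)) - 27*1/9806 = -31503/(-1763) - 27/9806 = -31503*(-1/1763) - 27/9806 = 31503/1763 - 27/9806 = 308870817/17287978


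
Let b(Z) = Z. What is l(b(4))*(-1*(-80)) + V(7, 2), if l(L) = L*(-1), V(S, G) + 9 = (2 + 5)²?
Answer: -280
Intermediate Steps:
V(S, G) = 40 (V(S, G) = -9 + (2 + 5)² = -9 + 7² = -9 + 49 = 40)
l(L) = -L
l(b(4))*(-1*(-80)) + V(7, 2) = (-1*4)*(-1*(-80)) + 40 = -4*80 + 40 = -320 + 40 = -280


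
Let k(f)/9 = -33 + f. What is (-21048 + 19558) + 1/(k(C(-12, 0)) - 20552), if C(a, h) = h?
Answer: -31065011/20849 ≈ -1490.0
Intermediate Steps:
k(f) = -297 + 9*f (k(f) = 9*(-33 + f) = -297 + 9*f)
(-21048 + 19558) + 1/(k(C(-12, 0)) - 20552) = (-21048 + 19558) + 1/((-297 + 9*0) - 20552) = -1490 + 1/((-297 + 0) - 20552) = -1490 + 1/(-297 - 20552) = -1490 + 1/(-20849) = -1490 - 1/20849 = -31065011/20849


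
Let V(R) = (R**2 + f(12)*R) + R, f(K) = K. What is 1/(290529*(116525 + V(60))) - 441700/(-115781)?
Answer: 15515334742782281/4066970730904845 ≈ 3.8150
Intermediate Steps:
V(R) = R**2 + 13*R (V(R) = (R**2 + 12*R) + R = R**2 + 13*R)
1/(290529*(116525 + V(60))) - 441700/(-115781) = 1/(290529*(116525 + 60*(13 + 60))) - 441700/(-115781) = 1/(290529*(116525 + 60*73)) - 441700*(-1/115781) = 1/(290529*(116525 + 4380)) + 441700/115781 = (1/290529)/120905 + 441700/115781 = (1/290529)*(1/120905) + 441700/115781 = 1/35126408745 + 441700/115781 = 15515334742782281/4066970730904845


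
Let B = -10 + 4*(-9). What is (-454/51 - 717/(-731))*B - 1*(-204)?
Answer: 1246438/2193 ≈ 568.37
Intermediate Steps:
B = -46 (B = -10 - 36 = -46)
(-454/51 - 717/(-731))*B - 1*(-204) = (-454/51 - 717/(-731))*(-46) - 1*(-204) = (-454*1/51 - 717*(-1/731))*(-46) + 204 = (-454/51 + 717/731)*(-46) + 204 = -17371/2193*(-46) + 204 = 799066/2193 + 204 = 1246438/2193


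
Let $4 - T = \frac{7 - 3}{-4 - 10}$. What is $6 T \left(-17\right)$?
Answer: $- \frac{3060}{7} \approx -437.14$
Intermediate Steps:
$T = \frac{30}{7}$ ($T = 4 - \frac{7 - 3}{-4 - 10} = 4 - \frac{4}{-14} = 4 - 4 \left(- \frac{1}{14}\right) = 4 - - \frac{2}{7} = 4 + \frac{2}{7} = \frac{30}{7} \approx 4.2857$)
$6 T \left(-17\right) = 6 \cdot \frac{30}{7} \left(-17\right) = \frac{180}{7} \left(-17\right) = - \frac{3060}{7}$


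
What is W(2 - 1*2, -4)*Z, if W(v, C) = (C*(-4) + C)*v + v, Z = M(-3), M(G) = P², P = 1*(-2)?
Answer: 0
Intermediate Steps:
P = -2
M(G) = 4 (M(G) = (-2)² = 4)
Z = 4
W(v, C) = v - 3*C*v (W(v, C) = (-4*C + C)*v + v = (-3*C)*v + v = -3*C*v + v = v - 3*C*v)
W(2 - 1*2, -4)*Z = ((2 - 1*2)*(1 - 3*(-4)))*4 = ((2 - 2)*(1 + 12))*4 = (0*13)*4 = 0*4 = 0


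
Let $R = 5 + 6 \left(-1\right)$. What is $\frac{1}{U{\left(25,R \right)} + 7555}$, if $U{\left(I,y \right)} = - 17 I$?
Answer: $\frac{1}{7130} \approx 0.00014025$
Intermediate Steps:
$R = -1$ ($R = 5 - 6 = -1$)
$\frac{1}{U{\left(25,R \right)} + 7555} = \frac{1}{\left(-17\right) 25 + 7555} = \frac{1}{-425 + 7555} = \frac{1}{7130}$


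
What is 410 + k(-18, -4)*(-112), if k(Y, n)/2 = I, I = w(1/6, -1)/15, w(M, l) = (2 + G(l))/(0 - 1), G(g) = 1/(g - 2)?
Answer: 3914/9 ≈ 434.89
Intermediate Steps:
G(g) = 1/(-2 + g)
w(M, l) = -2 - 1/(-2 + l) (w(M, l) = (2 + 1/(-2 + l))/(0 - 1) = (2 + 1/(-2 + l))/(-1) = (2 + 1/(-2 + l))*(-1) = -2 - 1/(-2 + l))
I = -1/9 (I = ((3 - 2*(-1))/(-2 - 1))/15 = ((3 + 2)/(-3))*(1/15) = -1/3*5*(1/15) = -5/3*1/15 = -1/9 ≈ -0.11111)
k(Y, n) = -2/9 (k(Y, n) = 2*(-1/9) = -2/9)
410 + k(-18, -4)*(-112) = 410 - 2/9*(-112) = 410 + 224/9 = 3914/9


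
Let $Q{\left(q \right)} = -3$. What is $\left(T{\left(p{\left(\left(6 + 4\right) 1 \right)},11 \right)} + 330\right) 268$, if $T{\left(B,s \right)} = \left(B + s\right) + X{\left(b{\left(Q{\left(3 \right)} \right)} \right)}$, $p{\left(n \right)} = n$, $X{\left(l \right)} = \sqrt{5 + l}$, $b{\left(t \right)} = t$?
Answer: $94068 + 268 \sqrt{2} \approx 94447.0$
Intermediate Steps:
$T{\left(B,s \right)} = B + s + \sqrt{2}$ ($T{\left(B,s \right)} = \left(B + s\right) + \sqrt{5 - 3} = \left(B + s\right) + \sqrt{2} = B + s + \sqrt{2}$)
$\left(T{\left(p{\left(\left(6 + 4\right) 1 \right)},11 \right)} + 330\right) 268 = \left(\left(\left(6 + 4\right) 1 + 11 + \sqrt{2}\right) + 330\right) 268 = \left(\left(10 \cdot 1 + 11 + \sqrt{2}\right) + 330\right) 268 = \left(\left(10 + 11 + \sqrt{2}\right) + 330\right) 268 = \left(\left(21 + \sqrt{2}\right) + 330\right) 268 = \left(351 + \sqrt{2}\right) 268 = 94068 + 268 \sqrt{2}$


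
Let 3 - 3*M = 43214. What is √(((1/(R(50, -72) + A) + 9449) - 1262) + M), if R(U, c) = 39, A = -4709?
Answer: I*√1220207997030/14010 ≈ 78.846*I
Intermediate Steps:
M = -43211/3 (M = 1 - ⅓*43214 = 1 - 43214/3 = -43211/3 ≈ -14404.)
√(((1/(R(50, -72) + A) + 9449) - 1262) + M) = √(((1/(39 - 4709) + 9449) - 1262) - 43211/3) = √(((1/(-4670) + 9449) - 1262) - 43211/3) = √(((-1/4670 + 9449) - 1262) - 43211/3) = √((44126829/4670 - 1262) - 43211/3) = √(38233289/4670 - 43211/3) = √(-87095503/14010) = I*√1220207997030/14010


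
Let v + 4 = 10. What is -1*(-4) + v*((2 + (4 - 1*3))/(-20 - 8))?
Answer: 47/14 ≈ 3.3571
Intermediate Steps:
v = 6 (v = -4 + 10 = 6)
-1*(-4) + v*((2 + (4 - 1*3))/(-20 - 8)) = -1*(-4) + 6*((2 + (4 - 1*3))/(-20 - 8)) = 4 + 6*((2 + (4 - 3))/(-28)) = 4 + 6*((2 + 1)*(-1/28)) = 4 + 6*(3*(-1/28)) = 4 + 6*(-3/28) = 4 - 9/14 = 47/14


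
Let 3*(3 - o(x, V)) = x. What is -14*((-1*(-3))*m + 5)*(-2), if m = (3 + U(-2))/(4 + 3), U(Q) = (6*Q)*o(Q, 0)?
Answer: -352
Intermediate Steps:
o(x, V) = 3 - x/3
U(Q) = 6*Q*(3 - Q/3) (U(Q) = (6*Q)*(3 - Q/3) = 6*Q*(3 - Q/3))
m = -41/7 (m = (3 + 2*(-2)*(9 - 1*(-2)))/(4 + 3) = (3 + 2*(-2)*(9 + 2))/7 = (3 + 2*(-2)*11)*(⅐) = (3 - 44)*(⅐) = -41*⅐ = -41/7 ≈ -5.8571)
-14*((-1*(-3))*m + 5)*(-2) = -14*(-1*(-3)*(-41/7) + 5)*(-2) = -14*(3*(-41/7) + 5)*(-2) = -14*(-123/7 + 5)*(-2) = -14*(-88/7)*(-2) = 176*(-2) = -352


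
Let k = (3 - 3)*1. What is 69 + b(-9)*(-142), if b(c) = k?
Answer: 69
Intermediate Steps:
k = 0 (k = 0*1 = 0)
b(c) = 0
69 + b(-9)*(-142) = 69 + 0*(-142) = 69 + 0 = 69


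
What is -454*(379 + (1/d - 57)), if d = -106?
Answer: -7747737/53 ≈ -1.4618e+5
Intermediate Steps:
-454*(379 + (1/d - 57)) = -454*(379 + (1/(-106) - 57)) = -454*(379 + (-1/106 - 57)) = -454*(379 - 6043/106) = -454*34131/106 = -7747737/53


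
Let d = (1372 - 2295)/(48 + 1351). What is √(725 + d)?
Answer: 2*√354419862/1399 ≈ 26.914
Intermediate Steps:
d = -923/1399 ≈ -0.65976
√(725 + d) = √(725 - 923/1399) = √(1013352/1399) = 2*√354419862/1399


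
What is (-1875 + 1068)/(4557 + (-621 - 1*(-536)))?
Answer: -807/4472 ≈ -0.18046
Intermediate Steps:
(-1875 + 1068)/(4557 + (-621 - 1*(-536))) = -807/(4557 + (-621 + 536)) = -807/(4557 - 85) = -807/4472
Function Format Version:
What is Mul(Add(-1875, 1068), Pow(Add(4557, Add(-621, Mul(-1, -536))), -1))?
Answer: Rational(-807, 4472) ≈ -0.18046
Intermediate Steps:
Mul(Add(-1875, 1068), Pow(Add(4557, Add(-621, Mul(-1, -536))), -1)) = Mul(-807, Pow(Add(4557, Add(-621, 536)), -1)) = Mul(-807, Pow(Add(4557, -85), -1)) = Mul(-807, Pow(4472, -1)) = Mul(-807, Rational(1, 4472)) = Rational(-807, 4472)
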